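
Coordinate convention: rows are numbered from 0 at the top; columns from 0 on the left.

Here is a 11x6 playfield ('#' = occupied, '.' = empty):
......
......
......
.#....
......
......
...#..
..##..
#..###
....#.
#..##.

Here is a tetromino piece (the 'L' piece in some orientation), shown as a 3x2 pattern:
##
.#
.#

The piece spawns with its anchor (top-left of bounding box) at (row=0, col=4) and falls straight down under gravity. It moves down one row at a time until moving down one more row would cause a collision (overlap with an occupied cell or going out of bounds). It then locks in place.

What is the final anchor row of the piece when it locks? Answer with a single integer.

Answer: 5

Derivation:
Spawn at (row=0, col=4). Try each row:
  row 0: fits
  row 1: fits
  row 2: fits
  row 3: fits
  row 4: fits
  row 5: fits
  row 6: blocked -> lock at row 5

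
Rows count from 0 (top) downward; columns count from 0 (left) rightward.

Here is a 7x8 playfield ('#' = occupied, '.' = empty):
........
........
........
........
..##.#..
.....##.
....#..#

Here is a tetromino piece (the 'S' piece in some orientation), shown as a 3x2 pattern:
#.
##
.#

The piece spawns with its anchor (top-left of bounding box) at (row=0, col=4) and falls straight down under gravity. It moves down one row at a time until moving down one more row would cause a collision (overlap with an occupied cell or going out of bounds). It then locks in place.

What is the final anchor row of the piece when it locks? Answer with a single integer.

Spawn at (row=0, col=4). Try each row:
  row 0: fits
  row 1: fits
  row 2: blocked -> lock at row 1

Answer: 1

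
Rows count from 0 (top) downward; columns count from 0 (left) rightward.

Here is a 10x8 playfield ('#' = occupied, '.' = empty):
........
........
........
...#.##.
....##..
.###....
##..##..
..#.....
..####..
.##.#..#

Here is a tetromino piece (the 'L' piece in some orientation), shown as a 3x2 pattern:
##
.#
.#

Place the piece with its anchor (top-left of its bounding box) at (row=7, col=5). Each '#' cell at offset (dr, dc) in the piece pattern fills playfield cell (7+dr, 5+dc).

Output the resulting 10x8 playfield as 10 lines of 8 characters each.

Answer: ........
........
........
...#.##.
....##..
.###....
##..##..
..#..##.
..#####.
.##.#.##

Derivation:
Fill (7+0,5+0) = (7,5)
Fill (7+0,5+1) = (7,6)
Fill (7+1,5+1) = (8,6)
Fill (7+2,5+1) = (9,6)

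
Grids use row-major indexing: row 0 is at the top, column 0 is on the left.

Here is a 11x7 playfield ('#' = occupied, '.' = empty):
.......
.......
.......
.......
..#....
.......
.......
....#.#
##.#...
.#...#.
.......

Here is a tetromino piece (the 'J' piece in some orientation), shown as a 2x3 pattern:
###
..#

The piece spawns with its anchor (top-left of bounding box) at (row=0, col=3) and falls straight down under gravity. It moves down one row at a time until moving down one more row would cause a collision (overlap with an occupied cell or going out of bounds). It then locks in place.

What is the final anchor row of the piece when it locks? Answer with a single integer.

Spawn at (row=0, col=3). Try each row:
  row 0: fits
  row 1: fits
  row 2: fits
  row 3: fits
  row 4: fits
  row 5: fits
  row 6: fits
  row 7: blocked -> lock at row 6

Answer: 6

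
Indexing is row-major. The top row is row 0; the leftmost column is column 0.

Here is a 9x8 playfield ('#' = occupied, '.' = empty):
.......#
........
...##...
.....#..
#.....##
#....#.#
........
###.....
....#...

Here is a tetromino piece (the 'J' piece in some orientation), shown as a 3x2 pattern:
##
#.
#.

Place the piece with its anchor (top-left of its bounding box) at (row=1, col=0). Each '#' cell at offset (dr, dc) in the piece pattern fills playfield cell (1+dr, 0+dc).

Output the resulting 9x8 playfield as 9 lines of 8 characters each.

Answer: .......#
##......
#..##...
#....#..
#.....##
#....#.#
........
###.....
....#...

Derivation:
Fill (1+0,0+0) = (1,0)
Fill (1+0,0+1) = (1,1)
Fill (1+1,0+0) = (2,0)
Fill (1+2,0+0) = (3,0)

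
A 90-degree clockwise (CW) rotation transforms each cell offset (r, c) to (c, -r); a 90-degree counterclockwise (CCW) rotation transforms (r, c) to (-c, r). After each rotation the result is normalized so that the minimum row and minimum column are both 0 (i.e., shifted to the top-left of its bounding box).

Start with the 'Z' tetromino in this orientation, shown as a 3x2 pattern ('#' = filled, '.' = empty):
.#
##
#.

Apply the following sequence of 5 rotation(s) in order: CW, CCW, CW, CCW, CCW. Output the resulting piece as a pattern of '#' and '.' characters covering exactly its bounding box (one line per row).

Start:
.#
##
#.
After rotation 1 (CW):
##.
.##
After rotation 2 (CCW):
.#
##
#.
After rotation 3 (CW):
##.
.##
After rotation 4 (CCW):
.#
##
#.
After rotation 5 (CCW):
##.
.##

Answer: ##.
.##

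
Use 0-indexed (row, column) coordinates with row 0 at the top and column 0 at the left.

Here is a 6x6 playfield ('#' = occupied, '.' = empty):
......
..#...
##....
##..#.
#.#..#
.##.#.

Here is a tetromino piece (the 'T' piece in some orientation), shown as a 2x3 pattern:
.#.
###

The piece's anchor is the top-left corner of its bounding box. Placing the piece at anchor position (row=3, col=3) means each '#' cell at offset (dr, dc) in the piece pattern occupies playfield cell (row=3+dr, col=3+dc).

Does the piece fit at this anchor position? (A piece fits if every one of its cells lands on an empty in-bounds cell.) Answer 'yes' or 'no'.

Answer: no

Derivation:
Check each piece cell at anchor (3, 3):
  offset (0,1) -> (3,4): occupied ('#') -> FAIL
  offset (1,0) -> (4,3): empty -> OK
  offset (1,1) -> (4,4): empty -> OK
  offset (1,2) -> (4,5): occupied ('#') -> FAIL
All cells valid: no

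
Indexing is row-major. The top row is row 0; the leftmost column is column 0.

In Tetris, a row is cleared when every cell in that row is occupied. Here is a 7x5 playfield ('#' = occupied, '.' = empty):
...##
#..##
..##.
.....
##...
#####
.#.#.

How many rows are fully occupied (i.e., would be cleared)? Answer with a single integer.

Answer: 1

Derivation:
Check each row:
  row 0: 3 empty cells -> not full
  row 1: 2 empty cells -> not full
  row 2: 3 empty cells -> not full
  row 3: 5 empty cells -> not full
  row 4: 3 empty cells -> not full
  row 5: 0 empty cells -> FULL (clear)
  row 6: 3 empty cells -> not full
Total rows cleared: 1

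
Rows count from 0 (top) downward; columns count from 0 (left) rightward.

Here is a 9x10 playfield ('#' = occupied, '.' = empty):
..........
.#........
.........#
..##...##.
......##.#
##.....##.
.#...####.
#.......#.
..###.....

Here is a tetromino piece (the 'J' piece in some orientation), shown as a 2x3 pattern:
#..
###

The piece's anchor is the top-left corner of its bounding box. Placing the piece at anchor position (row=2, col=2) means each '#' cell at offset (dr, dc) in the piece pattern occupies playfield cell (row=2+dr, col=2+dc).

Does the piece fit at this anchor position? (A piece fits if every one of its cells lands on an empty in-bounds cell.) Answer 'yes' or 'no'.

Answer: no

Derivation:
Check each piece cell at anchor (2, 2):
  offset (0,0) -> (2,2): empty -> OK
  offset (1,0) -> (3,2): occupied ('#') -> FAIL
  offset (1,1) -> (3,3): occupied ('#') -> FAIL
  offset (1,2) -> (3,4): empty -> OK
All cells valid: no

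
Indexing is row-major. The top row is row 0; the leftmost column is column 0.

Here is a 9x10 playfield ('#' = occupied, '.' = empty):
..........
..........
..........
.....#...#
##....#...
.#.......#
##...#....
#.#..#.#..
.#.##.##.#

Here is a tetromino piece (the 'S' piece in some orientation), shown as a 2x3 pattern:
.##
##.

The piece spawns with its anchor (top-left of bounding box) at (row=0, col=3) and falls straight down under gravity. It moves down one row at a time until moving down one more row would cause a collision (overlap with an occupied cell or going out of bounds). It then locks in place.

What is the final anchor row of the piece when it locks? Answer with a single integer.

Answer: 2

Derivation:
Spawn at (row=0, col=3). Try each row:
  row 0: fits
  row 1: fits
  row 2: fits
  row 3: blocked -> lock at row 2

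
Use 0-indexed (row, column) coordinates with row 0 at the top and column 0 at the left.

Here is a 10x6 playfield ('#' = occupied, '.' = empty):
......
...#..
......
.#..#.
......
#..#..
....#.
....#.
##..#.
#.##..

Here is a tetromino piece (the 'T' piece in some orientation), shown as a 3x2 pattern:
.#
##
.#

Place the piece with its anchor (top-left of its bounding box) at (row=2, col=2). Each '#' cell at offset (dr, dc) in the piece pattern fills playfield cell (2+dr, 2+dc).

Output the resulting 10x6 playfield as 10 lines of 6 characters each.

Answer: ......
...#..
...#..
.####.
...#..
#..#..
....#.
....#.
##..#.
#.##..

Derivation:
Fill (2+0,2+1) = (2,3)
Fill (2+1,2+0) = (3,2)
Fill (2+1,2+1) = (3,3)
Fill (2+2,2+1) = (4,3)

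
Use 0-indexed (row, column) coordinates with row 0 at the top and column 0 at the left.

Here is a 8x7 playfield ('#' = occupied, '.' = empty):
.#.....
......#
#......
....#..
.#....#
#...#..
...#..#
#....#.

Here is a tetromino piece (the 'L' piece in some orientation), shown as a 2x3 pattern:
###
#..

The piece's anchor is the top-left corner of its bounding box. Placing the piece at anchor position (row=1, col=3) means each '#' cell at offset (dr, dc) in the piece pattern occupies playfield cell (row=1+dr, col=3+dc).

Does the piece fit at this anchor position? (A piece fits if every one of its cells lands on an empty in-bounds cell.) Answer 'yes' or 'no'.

Answer: yes

Derivation:
Check each piece cell at anchor (1, 3):
  offset (0,0) -> (1,3): empty -> OK
  offset (0,1) -> (1,4): empty -> OK
  offset (0,2) -> (1,5): empty -> OK
  offset (1,0) -> (2,3): empty -> OK
All cells valid: yes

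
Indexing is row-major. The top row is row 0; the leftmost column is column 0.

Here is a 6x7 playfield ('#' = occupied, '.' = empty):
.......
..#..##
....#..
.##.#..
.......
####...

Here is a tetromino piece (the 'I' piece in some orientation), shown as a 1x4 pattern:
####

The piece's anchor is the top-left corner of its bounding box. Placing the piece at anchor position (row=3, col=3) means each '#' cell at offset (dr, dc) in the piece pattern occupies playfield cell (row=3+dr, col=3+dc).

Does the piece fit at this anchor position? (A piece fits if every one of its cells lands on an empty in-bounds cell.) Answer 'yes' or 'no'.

Answer: no

Derivation:
Check each piece cell at anchor (3, 3):
  offset (0,0) -> (3,3): empty -> OK
  offset (0,1) -> (3,4): occupied ('#') -> FAIL
  offset (0,2) -> (3,5): empty -> OK
  offset (0,3) -> (3,6): empty -> OK
All cells valid: no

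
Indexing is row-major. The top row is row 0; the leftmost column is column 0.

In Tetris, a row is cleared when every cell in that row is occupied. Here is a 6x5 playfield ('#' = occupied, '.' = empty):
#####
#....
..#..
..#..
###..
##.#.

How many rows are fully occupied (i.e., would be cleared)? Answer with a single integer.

Check each row:
  row 0: 0 empty cells -> FULL (clear)
  row 1: 4 empty cells -> not full
  row 2: 4 empty cells -> not full
  row 3: 4 empty cells -> not full
  row 4: 2 empty cells -> not full
  row 5: 2 empty cells -> not full
Total rows cleared: 1

Answer: 1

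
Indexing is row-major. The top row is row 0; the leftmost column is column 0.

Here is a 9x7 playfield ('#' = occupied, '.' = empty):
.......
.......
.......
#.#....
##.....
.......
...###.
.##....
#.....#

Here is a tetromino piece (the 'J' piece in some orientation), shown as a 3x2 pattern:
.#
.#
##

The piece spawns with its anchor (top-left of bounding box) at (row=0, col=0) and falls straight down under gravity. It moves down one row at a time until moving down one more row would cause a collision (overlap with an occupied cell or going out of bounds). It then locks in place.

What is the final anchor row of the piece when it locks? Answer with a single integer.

Answer: 0

Derivation:
Spawn at (row=0, col=0). Try each row:
  row 0: fits
  row 1: blocked -> lock at row 0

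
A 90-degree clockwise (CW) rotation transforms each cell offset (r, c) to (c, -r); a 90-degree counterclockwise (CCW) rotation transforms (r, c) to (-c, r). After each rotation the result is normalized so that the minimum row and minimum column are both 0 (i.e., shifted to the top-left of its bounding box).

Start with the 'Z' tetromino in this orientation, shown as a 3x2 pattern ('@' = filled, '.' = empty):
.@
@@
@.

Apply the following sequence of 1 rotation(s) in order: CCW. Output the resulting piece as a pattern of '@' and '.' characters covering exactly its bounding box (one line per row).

Start:
.@
@@
@.
After rotation 1 (CCW):
@@.
.@@

Answer: @@.
.@@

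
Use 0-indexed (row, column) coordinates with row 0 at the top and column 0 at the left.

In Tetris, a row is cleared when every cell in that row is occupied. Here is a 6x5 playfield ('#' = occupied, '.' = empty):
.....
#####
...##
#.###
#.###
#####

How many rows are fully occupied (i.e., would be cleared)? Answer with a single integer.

Check each row:
  row 0: 5 empty cells -> not full
  row 1: 0 empty cells -> FULL (clear)
  row 2: 3 empty cells -> not full
  row 3: 1 empty cell -> not full
  row 4: 1 empty cell -> not full
  row 5: 0 empty cells -> FULL (clear)
Total rows cleared: 2

Answer: 2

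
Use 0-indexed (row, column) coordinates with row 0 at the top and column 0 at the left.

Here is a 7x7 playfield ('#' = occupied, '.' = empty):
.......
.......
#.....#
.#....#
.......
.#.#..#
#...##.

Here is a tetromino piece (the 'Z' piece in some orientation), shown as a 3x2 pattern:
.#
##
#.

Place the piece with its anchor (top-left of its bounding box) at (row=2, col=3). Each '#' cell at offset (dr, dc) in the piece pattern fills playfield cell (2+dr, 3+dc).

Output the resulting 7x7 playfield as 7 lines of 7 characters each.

Answer: .......
.......
#...#.#
.#.##.#
...#...
.#.#..#
#...##.

Derivation:
Fill (2+0,3+1) = (2,4)
Fill (2+1,3+0) = (3,3)
Fill (2+1,3+1) = (3,4)
Fill (2+2,3+0) = (4,3)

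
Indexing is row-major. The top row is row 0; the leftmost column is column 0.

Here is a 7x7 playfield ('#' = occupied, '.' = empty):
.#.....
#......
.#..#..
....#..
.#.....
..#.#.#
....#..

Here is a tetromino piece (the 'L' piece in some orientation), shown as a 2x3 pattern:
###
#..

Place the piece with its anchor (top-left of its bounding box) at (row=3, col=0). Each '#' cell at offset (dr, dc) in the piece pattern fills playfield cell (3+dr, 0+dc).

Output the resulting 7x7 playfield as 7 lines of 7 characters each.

Fill (3+0,0+0) = (3,0)
Fill (3+0,0+1) = (3,1)
Fill (3+0,0+2) = (3,2)
Fill (3+1,0+0) = (4,0)

Answer: .#.....
#......
.#..#..
###.#..
##.....
..#.#.#
....#..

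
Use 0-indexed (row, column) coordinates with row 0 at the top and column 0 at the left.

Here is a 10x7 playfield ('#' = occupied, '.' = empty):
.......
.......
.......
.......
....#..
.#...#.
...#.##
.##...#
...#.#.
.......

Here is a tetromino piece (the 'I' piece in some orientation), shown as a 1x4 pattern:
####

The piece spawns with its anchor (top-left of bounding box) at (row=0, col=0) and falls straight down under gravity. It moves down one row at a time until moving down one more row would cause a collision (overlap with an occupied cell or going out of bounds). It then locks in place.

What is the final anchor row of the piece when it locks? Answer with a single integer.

Spawn at (row=0, col=0). Try each row:
  row 0: fits
  row 1: fits
  row 2: fits
  row 3: fits
  row 4: fits
  row 5: blocked -> lock at row 4

Answer: 4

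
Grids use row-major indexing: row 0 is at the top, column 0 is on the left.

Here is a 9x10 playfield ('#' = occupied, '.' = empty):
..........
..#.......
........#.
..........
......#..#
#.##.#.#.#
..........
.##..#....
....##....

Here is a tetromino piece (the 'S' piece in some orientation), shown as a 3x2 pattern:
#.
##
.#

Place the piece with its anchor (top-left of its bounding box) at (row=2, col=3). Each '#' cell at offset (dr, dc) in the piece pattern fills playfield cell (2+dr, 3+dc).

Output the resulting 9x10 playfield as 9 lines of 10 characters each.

Fill (2+0,3+0) = (2,3)
Fill (2+1,3+0) = (3,3)
Fill (2+1,3+1) = (3,4)
Fill (2+2,3+1) = (4,4)

Answer: ..........
..#.......
...#....#.
...##.....
....#.#..#
#.##.#.#.#
..........
.##..#....
....##....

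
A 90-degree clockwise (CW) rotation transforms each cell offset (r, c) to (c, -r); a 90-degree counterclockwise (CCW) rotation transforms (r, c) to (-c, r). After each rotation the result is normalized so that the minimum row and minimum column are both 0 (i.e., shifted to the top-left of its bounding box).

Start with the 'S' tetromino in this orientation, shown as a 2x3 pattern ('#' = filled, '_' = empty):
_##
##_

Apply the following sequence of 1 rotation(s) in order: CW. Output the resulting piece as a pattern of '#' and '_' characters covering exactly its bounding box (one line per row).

Start:
_##
##_
After rotation 1 (CW):
#_
##
_#

Answer: #_
##
_#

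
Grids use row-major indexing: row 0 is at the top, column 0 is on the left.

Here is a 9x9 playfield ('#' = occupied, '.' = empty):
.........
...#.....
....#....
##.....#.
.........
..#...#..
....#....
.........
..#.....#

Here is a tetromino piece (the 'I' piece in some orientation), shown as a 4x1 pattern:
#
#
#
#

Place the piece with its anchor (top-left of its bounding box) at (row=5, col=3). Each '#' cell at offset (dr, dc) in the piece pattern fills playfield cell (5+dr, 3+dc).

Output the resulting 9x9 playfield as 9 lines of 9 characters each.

Fill (5+0,3+0) = (5,3)
Fill (5+1,3+0) = (6,3)
Fill (5+2,3+0) = (7,3)
Fill (5+3,3+0) = (8,3)

Answer: .........
...#.....
....#....
##.....#.
.........
..##..#..
...##....
...#.....
..##....#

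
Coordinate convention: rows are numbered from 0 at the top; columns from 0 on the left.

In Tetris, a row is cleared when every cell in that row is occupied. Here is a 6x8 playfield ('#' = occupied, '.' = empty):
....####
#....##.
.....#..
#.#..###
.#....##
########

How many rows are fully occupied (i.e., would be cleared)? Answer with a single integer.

Check each row:
  row 0: 4 empty cells -> not full
  row 1: 5 empty cells -> not full
  row 2: 7 empty cells -> not full
  row 3: 3 empty cells -> not full
  row 4: 5 empty cells -> not full
  row 5: 0 empty cells -> FULL (clear)
Total rows cleared: 1

Answer: 1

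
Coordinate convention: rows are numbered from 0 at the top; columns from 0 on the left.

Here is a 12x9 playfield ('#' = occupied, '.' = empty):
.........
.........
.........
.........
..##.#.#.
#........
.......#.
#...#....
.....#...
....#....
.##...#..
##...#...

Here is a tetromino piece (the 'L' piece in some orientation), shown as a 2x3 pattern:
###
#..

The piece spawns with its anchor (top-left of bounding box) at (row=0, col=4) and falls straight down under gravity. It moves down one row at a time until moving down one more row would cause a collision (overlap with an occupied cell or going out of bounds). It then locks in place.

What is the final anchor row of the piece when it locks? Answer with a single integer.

Answer: 3

Derivation:
Spawn at (row=0, col=4). Try each row:
  row 0: fits
  row 1: fits
  row 2: fits
  row 3: fits
  row 4: blocked -> lock at row 3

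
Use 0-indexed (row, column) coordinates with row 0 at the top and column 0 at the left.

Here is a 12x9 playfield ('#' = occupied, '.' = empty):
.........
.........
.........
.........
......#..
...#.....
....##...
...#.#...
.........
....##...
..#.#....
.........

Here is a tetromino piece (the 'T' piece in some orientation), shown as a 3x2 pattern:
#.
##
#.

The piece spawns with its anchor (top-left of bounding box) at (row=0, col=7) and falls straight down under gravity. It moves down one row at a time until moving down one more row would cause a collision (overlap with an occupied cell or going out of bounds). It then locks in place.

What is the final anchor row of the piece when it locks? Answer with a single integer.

Answer: 9

Derivation:
Spawn at (row=0, col=7). Try each row:
  row 0: fits
  row 1: fits
  row 2: fits
  row 3: fits
  row 4: fits
  row 5: fits
  row 6: fits
  row 7: fits
  row 8: fits
  row 9: fits
  row 10: blocked -> lock at row 9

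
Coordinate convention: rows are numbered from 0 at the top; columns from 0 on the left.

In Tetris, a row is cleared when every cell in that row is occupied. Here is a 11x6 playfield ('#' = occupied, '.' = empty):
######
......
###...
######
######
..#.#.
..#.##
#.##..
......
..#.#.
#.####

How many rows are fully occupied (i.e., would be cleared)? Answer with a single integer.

Check each row:
  row 0: 0 empty cells -> FULL (clear)
  row 1: 6 empty cells -> not full
  row 2: 3 empty cells -> not full
  row 3: 0 empty cells -> FULL (clear)
  row 4: 0 empty cells -> FULL (clear)
  row 5: 4 empty cells -> not full
  row 6: 3 empty cells -> not full
  row 7: 3 empty cells -> not full
  row 8: 6 empty cells -> not full
  row 9: 4 empty cells -> not full
  row 10: 1 empty cell -> not full
Total rows cleared: 3

Answer: 3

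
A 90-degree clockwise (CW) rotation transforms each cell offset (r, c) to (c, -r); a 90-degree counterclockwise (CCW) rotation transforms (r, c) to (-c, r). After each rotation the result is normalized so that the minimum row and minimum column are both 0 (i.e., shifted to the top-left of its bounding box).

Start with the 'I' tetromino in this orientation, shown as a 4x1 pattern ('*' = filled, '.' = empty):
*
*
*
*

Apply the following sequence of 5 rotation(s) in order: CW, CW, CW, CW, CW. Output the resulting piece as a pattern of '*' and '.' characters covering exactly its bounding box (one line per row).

Answer: ****

Derivation:
Start:
*
*
*
*
After rotation 1 (CW):
****
After rotation 2 (CW):
*
*
*
*
After rotation 3 (CW):
****
After rotation 4 (CW):
*
*
*
*
After rotation 5 (CW):
****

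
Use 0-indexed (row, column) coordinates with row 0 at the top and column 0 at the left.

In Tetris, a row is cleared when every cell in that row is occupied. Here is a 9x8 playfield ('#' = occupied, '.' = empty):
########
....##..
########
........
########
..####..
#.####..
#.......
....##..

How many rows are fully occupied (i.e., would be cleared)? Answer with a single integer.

Check each row:
  row 0: 0 empty cells -> FULL (clear)
  row 1: 6 empty cells -> not full
  row 2: 0 empty cells -> FULL (clear)
  row 3: 8 empty cells -> not full
  row 4: 0 empty cells -> FULL (clear)
  row 5: 4 empty cells -> not full
  row 6: 3 empty cells -> not full
  row 7: 7 empty cells -> not full
  row 8: 6 empty cells -> not full
Total rows cleared: 3

Answer: 3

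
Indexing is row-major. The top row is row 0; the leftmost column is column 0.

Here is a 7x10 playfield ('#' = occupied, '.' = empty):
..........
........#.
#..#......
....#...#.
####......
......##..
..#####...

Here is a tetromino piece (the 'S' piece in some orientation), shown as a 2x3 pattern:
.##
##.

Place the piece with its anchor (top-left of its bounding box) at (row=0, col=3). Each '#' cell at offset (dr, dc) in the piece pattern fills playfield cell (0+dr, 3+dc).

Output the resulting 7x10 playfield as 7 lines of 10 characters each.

Fill (0+0,3+1) = (0,4)
Fill (0+0,3+2) = (0,5)
Fill (0+1,3+0) = (1,3)
Fill (0+1,3+1) = (1,4)

Answer: ....##....
...##...#.
#..#......
....#...#.
####......
......##..
..#####...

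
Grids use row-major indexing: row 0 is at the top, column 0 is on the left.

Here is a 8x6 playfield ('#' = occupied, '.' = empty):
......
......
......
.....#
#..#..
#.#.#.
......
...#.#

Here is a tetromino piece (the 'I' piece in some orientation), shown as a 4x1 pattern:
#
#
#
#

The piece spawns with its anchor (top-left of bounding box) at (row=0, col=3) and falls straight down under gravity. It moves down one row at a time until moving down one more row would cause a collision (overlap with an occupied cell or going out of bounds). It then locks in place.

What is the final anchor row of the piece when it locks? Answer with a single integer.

Answer: 0

Derivation:
Spawn at (row=0, col=3). Try each row:
  row 0: fits
  row 1: blocked -> lock at row 0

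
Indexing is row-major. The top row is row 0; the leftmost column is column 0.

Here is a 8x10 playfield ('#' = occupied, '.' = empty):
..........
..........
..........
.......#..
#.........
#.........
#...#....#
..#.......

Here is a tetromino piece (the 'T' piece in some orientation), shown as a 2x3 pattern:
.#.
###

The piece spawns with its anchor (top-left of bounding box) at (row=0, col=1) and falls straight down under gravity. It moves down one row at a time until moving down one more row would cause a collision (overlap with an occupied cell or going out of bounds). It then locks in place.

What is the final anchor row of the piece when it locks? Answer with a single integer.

Answer: 5

Derivation:
Spawn at (row=0, col=1). Try each row:
  row 0: fits
  row 1: fits
  row 2: fits
  row 3: fits
  row 4: fits
  row 5: fits
  row 6: blocked -> lock at row 5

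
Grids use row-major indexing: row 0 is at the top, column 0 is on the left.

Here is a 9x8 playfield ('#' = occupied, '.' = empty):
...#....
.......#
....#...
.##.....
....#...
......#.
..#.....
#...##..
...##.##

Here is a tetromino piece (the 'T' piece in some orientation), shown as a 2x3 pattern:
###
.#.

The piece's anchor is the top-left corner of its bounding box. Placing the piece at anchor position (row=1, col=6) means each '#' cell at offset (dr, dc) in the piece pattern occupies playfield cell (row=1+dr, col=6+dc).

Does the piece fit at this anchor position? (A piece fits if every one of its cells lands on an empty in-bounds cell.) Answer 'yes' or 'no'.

Check each piece cell at anchor (1, 6):
  offset (0,0) -> (1,6): empty -> OK
  offset (0,1) -> (1,7): occupied ('#') -> FAIL
  offset (0,2) -> (1,8): out of bounds -> FAIL
  offset (1,1) -> (2,7): empty -> OK
All cells valid: no

Answer: no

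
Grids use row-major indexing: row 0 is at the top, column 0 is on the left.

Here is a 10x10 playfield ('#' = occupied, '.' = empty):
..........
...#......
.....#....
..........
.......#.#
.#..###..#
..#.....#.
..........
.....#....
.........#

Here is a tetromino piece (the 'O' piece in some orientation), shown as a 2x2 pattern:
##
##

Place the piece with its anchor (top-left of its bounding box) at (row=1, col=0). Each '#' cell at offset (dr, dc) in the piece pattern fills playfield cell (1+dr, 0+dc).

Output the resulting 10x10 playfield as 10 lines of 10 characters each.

Answer: ..........
##.#......
##...#....
..........
.......#.#
.#..###..#
..#.....#.
..........
.....#....
.........#

Derivation:
Fill (1+0,0+0) = (1,0)
Fill (1+0,0+1) = (1,1)
Fill (1+1,0+0) = (2,0)
Fill (1+1,0+1) = (2,1)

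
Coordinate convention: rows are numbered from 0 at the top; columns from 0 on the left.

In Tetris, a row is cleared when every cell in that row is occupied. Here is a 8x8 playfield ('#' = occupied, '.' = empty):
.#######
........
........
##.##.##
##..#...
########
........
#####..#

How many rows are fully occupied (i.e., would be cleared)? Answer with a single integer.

Check each row:
  row 0: 1 empty cell -> not full
  row 1: 8 empty cells -> not full
  row 2: 8 empty cells -> not full
  row 3: 2 empty cells -> not full
  row 4: 5 empty cells -> not full
  row 5: 0 empty cells -> FULL (clear)
  row 6: 8 empty cells -> not full
  row 7: 2 empty cells -> not full
Total rows cleared: 1

Answer: 1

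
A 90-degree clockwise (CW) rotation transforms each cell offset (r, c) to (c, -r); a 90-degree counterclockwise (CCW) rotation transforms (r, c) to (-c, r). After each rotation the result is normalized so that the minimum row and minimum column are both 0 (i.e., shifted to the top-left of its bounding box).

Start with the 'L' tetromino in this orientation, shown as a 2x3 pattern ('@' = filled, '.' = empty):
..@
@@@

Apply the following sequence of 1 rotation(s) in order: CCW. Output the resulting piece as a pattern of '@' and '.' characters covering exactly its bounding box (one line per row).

Start:
..@
@@@
After rotation 1 (CCW):
@@
.@
.@

Answer: @@
.@
.@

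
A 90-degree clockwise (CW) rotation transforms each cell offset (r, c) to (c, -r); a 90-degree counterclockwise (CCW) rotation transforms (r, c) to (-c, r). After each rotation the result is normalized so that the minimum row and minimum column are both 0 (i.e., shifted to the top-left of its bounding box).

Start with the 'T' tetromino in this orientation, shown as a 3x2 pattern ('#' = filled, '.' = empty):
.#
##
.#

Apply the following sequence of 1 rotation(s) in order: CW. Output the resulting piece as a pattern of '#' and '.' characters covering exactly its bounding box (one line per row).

Start:
.#
##
.#
After rotation 1 (CW):
.#.
###

Answer: .#.
###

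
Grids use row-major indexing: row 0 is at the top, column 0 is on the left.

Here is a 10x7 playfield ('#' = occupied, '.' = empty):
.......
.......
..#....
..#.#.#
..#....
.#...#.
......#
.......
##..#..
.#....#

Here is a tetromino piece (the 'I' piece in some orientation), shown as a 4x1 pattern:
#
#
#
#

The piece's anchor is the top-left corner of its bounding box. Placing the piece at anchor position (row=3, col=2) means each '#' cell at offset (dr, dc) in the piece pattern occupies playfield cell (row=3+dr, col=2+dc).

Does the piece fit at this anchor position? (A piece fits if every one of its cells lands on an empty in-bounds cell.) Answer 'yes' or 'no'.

Check each piece cell at anchor (3, 2):
  offset (0,0) -> (3,2): occupied ('#') -> FAIL
  offset (1,0) -> (4,2): occupied ('#') -> FAIL
  offset (2,0) -> (5,2): empty -> OK
  offset (3,0) -> (6,2): empty -> OK
All cells valid: no

Answer: no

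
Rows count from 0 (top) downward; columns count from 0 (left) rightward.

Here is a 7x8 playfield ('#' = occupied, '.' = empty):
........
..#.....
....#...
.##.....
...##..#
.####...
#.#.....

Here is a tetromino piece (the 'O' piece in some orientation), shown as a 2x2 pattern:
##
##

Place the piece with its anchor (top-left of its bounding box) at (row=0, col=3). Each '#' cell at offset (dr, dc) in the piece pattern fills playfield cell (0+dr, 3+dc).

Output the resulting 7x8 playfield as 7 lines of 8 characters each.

Fill (0+0,3+0) = (0,3)
Fill (0+0,3+1) = (0,4)
Fill (0+1,3+0) = (1,3)
Fill (0+1,3+1) = (1,4)

Answer: ...##...
..###...
....#...
.##.....
...##..#
.####...
#.#.....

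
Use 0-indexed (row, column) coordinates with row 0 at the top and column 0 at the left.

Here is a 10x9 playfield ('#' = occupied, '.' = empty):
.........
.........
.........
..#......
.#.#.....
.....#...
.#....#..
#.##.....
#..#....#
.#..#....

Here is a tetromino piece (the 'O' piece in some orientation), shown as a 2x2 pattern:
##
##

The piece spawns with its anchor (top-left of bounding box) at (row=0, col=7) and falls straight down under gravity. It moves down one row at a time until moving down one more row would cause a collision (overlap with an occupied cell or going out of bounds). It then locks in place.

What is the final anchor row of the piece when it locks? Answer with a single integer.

Spawn at (row=0, col=7). Try each row:
  row 0: fits
  row 1: fits
  row 2: fits
  row 3: fits
  row 4: fits
  row 5: fits
  row 6: fits
  row 7: blocked -> lock at row 6

Answer: 6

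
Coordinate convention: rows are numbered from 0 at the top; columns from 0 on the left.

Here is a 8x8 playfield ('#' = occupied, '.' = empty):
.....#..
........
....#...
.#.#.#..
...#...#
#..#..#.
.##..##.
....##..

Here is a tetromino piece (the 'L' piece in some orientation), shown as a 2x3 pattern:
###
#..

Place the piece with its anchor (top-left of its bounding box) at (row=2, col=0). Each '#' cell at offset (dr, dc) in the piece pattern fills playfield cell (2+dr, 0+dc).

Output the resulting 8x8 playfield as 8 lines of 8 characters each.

Fill (2+0,0+0) = (2,0)
Fill (2+0,0+1) = (2,1)
Fill (2+0,0+2) = (2,2)
Fill (2+1,0+0) = (3,0)

Answer: .....#..
........
###.#...
##.#.#..
...#...#
#..#..#.
.##..##.
....##..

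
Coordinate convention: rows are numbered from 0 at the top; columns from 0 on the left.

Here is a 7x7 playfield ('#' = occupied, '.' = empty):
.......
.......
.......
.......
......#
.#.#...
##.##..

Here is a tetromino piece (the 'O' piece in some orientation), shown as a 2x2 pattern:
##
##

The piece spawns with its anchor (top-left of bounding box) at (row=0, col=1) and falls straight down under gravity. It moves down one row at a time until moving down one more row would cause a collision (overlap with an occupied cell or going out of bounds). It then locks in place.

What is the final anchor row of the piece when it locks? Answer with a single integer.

Spawn at (row=0, col=1). Try each row:
  row 0: fits
  row 1: fits
  row 2: fits
  row 3: fits
  row 4: blocked -> lock at row 3

Answer: 3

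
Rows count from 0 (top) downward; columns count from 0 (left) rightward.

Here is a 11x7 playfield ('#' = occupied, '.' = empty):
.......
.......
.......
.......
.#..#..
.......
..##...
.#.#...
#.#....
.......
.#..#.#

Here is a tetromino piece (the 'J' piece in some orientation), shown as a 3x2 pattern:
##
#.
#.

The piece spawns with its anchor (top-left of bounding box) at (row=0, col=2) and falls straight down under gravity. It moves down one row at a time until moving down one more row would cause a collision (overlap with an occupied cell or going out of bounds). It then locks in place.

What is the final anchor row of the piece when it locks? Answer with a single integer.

Answer: 3

Derivation:
Spawn at (row=0, col=2). Try each row:
  row 0: fits
  row 1: fits
  row 2: fits
  row 3: fits
  row 4: blocked -> lock at row 3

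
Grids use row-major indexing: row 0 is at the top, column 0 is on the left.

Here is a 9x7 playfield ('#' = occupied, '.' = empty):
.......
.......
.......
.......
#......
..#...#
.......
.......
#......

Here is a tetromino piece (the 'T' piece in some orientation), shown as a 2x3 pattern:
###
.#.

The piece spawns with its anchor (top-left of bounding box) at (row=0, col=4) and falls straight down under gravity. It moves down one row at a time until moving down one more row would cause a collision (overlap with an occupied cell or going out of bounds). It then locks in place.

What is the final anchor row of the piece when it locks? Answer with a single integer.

Answer: 4

Derivation:
Spawn at (row=0, col=4). Try each row:
  row 0: fits
  row 1: fits
  row 2: fits
  row 3: fits
  row 4: fits
  row 5: blocked -> lock at row 4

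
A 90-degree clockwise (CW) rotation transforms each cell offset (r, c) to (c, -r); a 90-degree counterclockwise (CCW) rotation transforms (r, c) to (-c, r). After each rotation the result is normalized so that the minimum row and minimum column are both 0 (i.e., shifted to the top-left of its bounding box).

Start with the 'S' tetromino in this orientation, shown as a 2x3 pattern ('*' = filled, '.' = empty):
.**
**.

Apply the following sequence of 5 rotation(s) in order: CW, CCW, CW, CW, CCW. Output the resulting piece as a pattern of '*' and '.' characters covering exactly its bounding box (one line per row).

Start:
.**
**.
After rotation 1 (CW):
*.
**
.*
After rotation 2 (CCW):
.**
**.
After rotation 3 (CW):
*.
**
.*
After rotation 4 (CW):
.**
**.
After rotation 5 (CCW):
*.
**
.*

Answer: *.
**
.*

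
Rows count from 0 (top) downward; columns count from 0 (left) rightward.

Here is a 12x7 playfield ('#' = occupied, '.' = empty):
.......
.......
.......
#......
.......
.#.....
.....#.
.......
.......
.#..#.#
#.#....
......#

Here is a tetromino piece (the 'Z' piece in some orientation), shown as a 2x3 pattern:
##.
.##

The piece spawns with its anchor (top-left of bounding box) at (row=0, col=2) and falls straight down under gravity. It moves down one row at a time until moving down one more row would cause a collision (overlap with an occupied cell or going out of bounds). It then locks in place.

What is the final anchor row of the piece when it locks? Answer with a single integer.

Spawn at (row=0, col=2). Try each row:
  row 0: fits
  row 1: fits
  row 2: fits
  row 3: fits
  row 4: fits
  row 5: fits
  row 6: fits
  row 7: fits
  row 8: blocked -> lock at row 7

Answer: 7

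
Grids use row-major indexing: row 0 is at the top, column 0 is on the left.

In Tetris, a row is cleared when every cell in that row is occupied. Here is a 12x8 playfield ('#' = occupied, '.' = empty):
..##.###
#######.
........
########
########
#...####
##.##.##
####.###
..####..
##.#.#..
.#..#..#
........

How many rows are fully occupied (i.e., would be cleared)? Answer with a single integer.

Check each row:
  row 0: 3 empty cells -> not full
  row 1: 1 empty cell -> not full
  row 2: 8 empty cells -> not full
  row 3: 0 empty cells -> FULL (clear)
  row 4: 0 empty cells -> FULL (clear)
  row 5: 3 empty cells -> not full
  row 6: 2 empty cells -> not full
  row 7: 1 empty cell -> not full
  row 8: 4 empty cells -> not full
  row 9: 4 empty cells -> not full
  row 10: 5 empty cells -> not full
  row 11: 8 empty cells -> not full
Total rows cleared: 2

Answer: 2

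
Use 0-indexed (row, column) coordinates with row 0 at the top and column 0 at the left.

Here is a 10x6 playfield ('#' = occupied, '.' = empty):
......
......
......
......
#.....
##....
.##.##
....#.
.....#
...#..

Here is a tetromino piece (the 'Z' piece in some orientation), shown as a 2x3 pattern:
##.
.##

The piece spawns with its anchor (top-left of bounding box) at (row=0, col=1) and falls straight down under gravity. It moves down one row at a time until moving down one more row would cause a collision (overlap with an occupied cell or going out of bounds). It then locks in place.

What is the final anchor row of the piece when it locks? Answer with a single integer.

Answer: 4

Derivation:
Spawn at (row=0, col=1). Try each row:
  row 0: fits
  row 1: fits
  row 2: fits
  row 3: fits
  row 4: fits
  row 5: blocked -> lock at row 4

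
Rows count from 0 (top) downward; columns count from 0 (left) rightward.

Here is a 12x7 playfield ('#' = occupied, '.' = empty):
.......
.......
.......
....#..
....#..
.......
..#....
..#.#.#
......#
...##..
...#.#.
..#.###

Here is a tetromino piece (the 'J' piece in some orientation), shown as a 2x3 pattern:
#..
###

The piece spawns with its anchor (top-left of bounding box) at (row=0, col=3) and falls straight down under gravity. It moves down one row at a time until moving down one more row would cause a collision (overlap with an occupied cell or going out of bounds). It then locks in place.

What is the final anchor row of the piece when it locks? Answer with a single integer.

Spawn at (row=0, col=3). Try each row:
  row 0: fits
  row 1: fits
  row 2: blocked -> lock at row 1

Answer: 1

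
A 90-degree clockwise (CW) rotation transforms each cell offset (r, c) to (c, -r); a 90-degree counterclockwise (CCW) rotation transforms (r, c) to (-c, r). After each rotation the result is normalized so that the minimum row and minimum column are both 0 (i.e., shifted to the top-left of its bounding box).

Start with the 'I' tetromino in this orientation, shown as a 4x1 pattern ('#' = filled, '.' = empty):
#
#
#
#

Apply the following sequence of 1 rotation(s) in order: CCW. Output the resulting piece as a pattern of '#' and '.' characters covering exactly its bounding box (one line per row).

Answer: ####

Derivation:
Start:
#
#
#
#
After rotation 1 (CCW):
####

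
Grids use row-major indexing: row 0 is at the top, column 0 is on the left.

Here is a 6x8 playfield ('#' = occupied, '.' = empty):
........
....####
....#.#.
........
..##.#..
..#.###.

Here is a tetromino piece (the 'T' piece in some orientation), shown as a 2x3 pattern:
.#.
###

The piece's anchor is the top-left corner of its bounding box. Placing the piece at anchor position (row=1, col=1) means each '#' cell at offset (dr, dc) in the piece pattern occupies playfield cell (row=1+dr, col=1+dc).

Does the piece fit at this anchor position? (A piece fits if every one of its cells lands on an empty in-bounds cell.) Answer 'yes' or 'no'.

Check each piece cell at anchor (1, 1):
  offset (0,1) -> (1,2): empty -> OK
  offset (1,0) -> (2,1): empty -> OK
  offset (1,1) -> (2,2): empty -> OK
  offset (1,2) -> (2,3): empty -> OK
All cells valid: yes

Answer: yes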